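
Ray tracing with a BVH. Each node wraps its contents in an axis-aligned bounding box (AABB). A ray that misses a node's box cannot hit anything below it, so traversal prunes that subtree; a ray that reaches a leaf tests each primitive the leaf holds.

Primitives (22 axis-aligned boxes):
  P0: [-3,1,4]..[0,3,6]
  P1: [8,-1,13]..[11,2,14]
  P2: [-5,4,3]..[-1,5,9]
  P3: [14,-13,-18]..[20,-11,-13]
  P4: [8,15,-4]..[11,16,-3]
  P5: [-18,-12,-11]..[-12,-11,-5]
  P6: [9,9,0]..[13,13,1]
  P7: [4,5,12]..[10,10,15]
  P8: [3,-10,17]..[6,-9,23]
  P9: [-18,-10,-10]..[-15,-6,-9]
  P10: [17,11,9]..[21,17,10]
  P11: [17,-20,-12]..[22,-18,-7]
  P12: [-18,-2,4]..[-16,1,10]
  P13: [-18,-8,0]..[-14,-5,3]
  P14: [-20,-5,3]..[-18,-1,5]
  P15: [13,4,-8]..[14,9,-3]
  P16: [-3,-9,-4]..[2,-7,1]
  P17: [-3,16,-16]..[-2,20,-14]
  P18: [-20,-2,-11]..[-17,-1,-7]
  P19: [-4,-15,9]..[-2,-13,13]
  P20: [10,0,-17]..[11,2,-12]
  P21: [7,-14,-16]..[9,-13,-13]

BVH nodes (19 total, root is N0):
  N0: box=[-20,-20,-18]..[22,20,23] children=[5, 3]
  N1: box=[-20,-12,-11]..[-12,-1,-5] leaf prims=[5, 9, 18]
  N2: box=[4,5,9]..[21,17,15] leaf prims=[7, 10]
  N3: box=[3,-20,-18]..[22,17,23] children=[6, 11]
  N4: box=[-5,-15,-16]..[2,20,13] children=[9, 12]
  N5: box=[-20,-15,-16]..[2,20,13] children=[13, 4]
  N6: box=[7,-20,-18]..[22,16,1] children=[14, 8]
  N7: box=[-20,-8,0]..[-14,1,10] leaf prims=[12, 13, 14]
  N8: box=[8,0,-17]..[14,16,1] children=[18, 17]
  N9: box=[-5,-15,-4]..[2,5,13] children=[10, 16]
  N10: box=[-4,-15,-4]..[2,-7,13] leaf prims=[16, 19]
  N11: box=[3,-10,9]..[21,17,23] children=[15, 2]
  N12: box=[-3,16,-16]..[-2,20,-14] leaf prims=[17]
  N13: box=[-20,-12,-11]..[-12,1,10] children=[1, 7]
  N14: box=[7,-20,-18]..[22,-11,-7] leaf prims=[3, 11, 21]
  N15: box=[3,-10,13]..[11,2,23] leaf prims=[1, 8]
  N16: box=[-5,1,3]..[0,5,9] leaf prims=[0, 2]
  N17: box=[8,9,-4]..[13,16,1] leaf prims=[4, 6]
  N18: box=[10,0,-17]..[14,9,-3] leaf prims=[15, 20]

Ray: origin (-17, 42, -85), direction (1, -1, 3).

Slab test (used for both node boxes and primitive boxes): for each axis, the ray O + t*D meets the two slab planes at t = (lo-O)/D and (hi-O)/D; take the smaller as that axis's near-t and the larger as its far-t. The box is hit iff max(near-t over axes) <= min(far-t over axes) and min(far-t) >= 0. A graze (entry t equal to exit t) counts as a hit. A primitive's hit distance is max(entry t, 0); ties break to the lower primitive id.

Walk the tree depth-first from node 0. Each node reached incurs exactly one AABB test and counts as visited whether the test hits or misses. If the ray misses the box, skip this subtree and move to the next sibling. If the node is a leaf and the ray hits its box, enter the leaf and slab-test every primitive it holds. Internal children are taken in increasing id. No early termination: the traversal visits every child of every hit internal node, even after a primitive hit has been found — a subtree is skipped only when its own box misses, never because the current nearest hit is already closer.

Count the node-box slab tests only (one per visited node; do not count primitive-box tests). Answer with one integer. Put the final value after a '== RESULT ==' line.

Trace the traversal:
N0 x:[-3,39] y:[22,62] z:[67/3,36] -> hit [67/3,36], descend [3, 5]
  N3 x:[20,39] y:[25,62] z:[67/3,36] -> hit [25,36], descend [6, 11]
    N6 x:[24,39] y:[26,62] z:[67/3,86/3] -> hit [26,86/3], descend [8, 14]
      N8 x:[25,31] y:[26,42] z:[68/3,86/3] -> hit [26,86/3], descend [17, 18]
        N17 x:[25,30] y:[26,33] z:[27,86/3] -> hit [27,86/3] leaf, test {P4@t=27, P6(miss)}
        N18 x:[27,31] y:[33,42] z:[68/3,82/3] -> miss, prune
      N14 x:[24,39] y:[53,62] z:[67/3,26] -> miss, prune
    N11 x:[20,38] y:[25,52] z:[94/3,36] -> hit [94/3,36], descend [2, 15]
      N2 x:[21,38] y:[25,37] z:[94/3,100/3] -> hit [94/3,100/3] leaf, test {P7(miss), P10(miss)}
      N15 x:[20,28] y:[40,52] z:[98/3,36] -> miss, prune
  N5 x:[-3,19] y:[22,57] z:[23,98/3] -> miss, prune

Visited [0, 3, 6, 8, 17, 18, 14, 11, 2, 15, 5]. Tests: 11 box, 2 leaf. Nearest: P4.

== RESULT ==
11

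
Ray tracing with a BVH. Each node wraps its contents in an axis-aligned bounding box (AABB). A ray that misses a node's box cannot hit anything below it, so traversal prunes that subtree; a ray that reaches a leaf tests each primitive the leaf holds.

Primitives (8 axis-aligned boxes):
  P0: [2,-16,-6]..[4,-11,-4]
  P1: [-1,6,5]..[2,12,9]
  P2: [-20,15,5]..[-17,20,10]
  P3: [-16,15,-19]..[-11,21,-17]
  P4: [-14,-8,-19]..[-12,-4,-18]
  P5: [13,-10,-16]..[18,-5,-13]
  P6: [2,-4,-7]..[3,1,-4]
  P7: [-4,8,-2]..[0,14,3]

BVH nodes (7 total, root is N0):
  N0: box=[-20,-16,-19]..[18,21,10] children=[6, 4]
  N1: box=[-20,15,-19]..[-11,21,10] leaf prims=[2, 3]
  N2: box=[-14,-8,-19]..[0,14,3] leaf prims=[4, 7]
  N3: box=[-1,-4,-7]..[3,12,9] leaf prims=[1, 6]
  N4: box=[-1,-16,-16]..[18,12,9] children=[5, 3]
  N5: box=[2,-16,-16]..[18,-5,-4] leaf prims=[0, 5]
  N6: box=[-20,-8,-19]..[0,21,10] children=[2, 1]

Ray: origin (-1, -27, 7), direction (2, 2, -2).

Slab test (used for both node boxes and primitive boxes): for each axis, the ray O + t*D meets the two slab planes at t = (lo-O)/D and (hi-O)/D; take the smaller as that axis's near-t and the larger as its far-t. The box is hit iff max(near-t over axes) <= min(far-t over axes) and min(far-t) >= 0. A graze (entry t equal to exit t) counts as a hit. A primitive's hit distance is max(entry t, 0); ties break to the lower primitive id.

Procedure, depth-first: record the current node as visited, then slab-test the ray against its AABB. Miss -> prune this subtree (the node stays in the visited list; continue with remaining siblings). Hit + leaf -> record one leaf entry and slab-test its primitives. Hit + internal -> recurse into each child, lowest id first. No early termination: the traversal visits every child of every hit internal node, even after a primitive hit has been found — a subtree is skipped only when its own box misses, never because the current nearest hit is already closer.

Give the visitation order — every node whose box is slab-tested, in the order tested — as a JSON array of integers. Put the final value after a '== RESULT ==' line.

Traverse from the root:
N0 x:[-19/2,19/2] y:[11/2,24] z:[-3/2,13] -> hit [11/2,19/2], descend [4, 6]
  N4 x:[0,19/2] y:[11/2,39/2] z:[-1,23/2] -> hit [11/2,19/2], descend [3, 5]
    N3 x:[0,2] y:[23/2,39/2] z:[-1,7] -> miss, prune
    N5 x:[3/2,19/2] y:[11/2,11] z:[11/2,23/2] -> hit [11/2,19/2] leaf, test {P0(miss), P5(miss)}
  N6 x:[-19/2,1/2] y:[19/2,24] z:[-3/2,13] -> miss, prune

Visited [0, 4, 3, 5, 6]. Tests: 5 box, 1 leaf. Nearest: miss.

== RESULT ==
[0, 4, 3, 5, 6]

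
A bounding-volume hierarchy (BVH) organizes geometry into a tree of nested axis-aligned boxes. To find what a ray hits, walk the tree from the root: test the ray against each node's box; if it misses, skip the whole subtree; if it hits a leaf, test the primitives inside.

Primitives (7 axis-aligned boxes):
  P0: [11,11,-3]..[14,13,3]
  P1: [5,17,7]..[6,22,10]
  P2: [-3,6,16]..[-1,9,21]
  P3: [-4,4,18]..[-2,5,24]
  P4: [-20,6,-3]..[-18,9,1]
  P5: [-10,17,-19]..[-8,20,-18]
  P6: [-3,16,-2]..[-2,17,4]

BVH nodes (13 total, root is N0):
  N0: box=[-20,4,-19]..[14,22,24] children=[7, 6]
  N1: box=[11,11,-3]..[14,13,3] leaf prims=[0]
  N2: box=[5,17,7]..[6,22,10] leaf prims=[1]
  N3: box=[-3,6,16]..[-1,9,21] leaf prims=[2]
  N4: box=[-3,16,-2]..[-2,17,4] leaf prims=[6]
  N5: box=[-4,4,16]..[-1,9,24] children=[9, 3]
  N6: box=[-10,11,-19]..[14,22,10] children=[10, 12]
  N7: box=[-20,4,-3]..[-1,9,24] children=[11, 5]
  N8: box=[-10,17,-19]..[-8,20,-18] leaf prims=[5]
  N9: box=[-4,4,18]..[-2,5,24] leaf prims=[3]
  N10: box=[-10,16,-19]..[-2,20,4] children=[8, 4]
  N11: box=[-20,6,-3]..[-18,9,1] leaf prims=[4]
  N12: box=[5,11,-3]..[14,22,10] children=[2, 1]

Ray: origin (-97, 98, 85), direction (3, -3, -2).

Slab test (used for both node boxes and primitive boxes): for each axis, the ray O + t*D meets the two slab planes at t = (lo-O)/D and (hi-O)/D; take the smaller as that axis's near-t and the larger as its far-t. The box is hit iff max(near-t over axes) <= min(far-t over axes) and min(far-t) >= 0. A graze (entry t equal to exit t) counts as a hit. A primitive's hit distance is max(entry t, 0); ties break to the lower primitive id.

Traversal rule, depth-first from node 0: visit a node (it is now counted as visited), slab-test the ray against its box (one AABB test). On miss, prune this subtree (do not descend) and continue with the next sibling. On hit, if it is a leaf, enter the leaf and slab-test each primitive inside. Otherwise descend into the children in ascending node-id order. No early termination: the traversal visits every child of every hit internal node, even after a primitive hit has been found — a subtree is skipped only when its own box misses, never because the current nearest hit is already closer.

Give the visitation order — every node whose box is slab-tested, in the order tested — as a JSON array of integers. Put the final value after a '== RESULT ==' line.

Trace the traversal:
N0 x:[77/3,37] y:[76/3,94/3] z:[61/2,52] -> hit [61/2,94/3], descend [6, 7]
  N6 x:[29,37] y:[76/3,29] z:[75/2,52] -> miss, prune
  N7 x:[77/3,32] y:[89/3,94/3] z:[61/2,44] -> hit [61/2,94/3], descend [5, 11]
    N5 x:[31,32] y:[89/3,94/3] z:[61/2,69/2] -> hit [31,94/3], descend [3, 9]
      N3 x:[94/3,32] y:[89/3,92/3] z:[32,69/2] -> miss, prune
      N9 x:[31,95/3] y:[31,94/3] z:[61/2,67/2] -> hit [31,94/3] leaf, test {P3@t=31}
    N11 x:[77/3,79/3] y:[89/3,92/3] z:[42,44] -> miss, prune

7 AABB tests over nodes [0, 6, 7, 5, 3, 9, 11]; 1 leaf entered; closest P3.

== RESULT ==
[0, 6, 7, 5, 3, 9, 11]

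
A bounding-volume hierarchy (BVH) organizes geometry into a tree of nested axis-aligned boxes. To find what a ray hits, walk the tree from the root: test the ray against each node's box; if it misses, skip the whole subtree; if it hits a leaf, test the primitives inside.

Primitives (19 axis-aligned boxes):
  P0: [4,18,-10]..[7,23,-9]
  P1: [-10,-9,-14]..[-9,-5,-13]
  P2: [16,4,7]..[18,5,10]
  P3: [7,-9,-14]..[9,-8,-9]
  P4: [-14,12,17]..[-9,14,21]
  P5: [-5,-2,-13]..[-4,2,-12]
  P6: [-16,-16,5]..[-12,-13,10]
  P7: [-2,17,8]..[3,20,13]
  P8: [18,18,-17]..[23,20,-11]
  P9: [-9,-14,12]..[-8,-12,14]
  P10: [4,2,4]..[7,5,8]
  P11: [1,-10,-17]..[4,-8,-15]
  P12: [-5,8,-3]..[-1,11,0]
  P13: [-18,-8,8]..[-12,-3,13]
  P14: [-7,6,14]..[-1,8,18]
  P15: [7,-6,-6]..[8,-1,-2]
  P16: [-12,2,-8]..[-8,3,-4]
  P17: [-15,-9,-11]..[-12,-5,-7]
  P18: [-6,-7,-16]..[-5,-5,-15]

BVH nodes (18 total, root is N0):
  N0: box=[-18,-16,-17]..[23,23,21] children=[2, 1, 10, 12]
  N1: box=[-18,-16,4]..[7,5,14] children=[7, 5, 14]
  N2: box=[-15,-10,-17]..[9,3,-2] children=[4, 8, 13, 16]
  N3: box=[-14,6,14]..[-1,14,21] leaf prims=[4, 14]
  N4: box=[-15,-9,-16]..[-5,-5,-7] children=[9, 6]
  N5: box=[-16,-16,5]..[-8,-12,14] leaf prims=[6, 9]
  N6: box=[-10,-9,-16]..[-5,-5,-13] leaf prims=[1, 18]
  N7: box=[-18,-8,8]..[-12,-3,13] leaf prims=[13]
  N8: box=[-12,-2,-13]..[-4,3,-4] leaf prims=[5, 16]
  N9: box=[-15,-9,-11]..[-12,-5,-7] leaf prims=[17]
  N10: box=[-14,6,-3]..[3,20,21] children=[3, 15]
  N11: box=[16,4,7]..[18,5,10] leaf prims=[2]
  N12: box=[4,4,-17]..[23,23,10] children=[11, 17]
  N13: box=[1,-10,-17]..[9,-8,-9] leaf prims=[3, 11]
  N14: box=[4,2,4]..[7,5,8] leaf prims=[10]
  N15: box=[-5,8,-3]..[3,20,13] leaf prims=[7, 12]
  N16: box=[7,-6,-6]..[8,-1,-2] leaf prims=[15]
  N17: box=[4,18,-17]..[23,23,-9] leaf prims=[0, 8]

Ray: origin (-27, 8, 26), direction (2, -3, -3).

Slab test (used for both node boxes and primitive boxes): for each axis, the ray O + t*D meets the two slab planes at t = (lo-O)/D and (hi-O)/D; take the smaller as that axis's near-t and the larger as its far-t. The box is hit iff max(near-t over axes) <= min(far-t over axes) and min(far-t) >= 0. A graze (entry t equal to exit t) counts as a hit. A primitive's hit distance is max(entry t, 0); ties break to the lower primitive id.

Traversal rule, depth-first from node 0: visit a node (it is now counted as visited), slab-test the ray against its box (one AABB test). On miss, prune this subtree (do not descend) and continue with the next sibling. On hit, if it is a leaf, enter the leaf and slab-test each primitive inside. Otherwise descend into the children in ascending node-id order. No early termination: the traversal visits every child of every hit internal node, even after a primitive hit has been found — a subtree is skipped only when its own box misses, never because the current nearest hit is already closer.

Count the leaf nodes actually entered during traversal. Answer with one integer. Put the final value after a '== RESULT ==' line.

Walk:
N0 x:[9/2,25] y:[-5,8] z:[5/3,43/3] -> hit [9/2,8], descend [1, 2, 10, 12]
  N1 x:[9/2,17] y:[1,8] z:[4,22/3] -> hit [9/2,22/3], descend [5, 7, 14]
    N5 x:[11/2,19/2] y:[20/3,8] z:[4,7] -> hit [20/3,7] leaf, test {P6@t=7, P9(miss)}
    N7 x:[9/2,15/2] y:[11/3,16/3] z:[13/3,6] -> hit [9/2,16/3] leaf, test {P13@t=9/2}
    N14 x:[31/2,17] y:[1,2] z:[6,22/3] -> miss, prune
  N2 x:[6,18] y:[5/3,6] z:[28/3,43/3] -> miss, prune
  N10 x:[13/2,15] y:[-4,2/3] z:[5/3,29/3] -> miss, prune
  N12 x:[31/2,25] y:[-5,4/3] z:[16/3,43/3] -> miss, prune

8 AABB tests over nodes [0, 1, 5, 7, 14, 2, 10, 12]; 2 leaves entered; closest P13.

== RESULT ==
2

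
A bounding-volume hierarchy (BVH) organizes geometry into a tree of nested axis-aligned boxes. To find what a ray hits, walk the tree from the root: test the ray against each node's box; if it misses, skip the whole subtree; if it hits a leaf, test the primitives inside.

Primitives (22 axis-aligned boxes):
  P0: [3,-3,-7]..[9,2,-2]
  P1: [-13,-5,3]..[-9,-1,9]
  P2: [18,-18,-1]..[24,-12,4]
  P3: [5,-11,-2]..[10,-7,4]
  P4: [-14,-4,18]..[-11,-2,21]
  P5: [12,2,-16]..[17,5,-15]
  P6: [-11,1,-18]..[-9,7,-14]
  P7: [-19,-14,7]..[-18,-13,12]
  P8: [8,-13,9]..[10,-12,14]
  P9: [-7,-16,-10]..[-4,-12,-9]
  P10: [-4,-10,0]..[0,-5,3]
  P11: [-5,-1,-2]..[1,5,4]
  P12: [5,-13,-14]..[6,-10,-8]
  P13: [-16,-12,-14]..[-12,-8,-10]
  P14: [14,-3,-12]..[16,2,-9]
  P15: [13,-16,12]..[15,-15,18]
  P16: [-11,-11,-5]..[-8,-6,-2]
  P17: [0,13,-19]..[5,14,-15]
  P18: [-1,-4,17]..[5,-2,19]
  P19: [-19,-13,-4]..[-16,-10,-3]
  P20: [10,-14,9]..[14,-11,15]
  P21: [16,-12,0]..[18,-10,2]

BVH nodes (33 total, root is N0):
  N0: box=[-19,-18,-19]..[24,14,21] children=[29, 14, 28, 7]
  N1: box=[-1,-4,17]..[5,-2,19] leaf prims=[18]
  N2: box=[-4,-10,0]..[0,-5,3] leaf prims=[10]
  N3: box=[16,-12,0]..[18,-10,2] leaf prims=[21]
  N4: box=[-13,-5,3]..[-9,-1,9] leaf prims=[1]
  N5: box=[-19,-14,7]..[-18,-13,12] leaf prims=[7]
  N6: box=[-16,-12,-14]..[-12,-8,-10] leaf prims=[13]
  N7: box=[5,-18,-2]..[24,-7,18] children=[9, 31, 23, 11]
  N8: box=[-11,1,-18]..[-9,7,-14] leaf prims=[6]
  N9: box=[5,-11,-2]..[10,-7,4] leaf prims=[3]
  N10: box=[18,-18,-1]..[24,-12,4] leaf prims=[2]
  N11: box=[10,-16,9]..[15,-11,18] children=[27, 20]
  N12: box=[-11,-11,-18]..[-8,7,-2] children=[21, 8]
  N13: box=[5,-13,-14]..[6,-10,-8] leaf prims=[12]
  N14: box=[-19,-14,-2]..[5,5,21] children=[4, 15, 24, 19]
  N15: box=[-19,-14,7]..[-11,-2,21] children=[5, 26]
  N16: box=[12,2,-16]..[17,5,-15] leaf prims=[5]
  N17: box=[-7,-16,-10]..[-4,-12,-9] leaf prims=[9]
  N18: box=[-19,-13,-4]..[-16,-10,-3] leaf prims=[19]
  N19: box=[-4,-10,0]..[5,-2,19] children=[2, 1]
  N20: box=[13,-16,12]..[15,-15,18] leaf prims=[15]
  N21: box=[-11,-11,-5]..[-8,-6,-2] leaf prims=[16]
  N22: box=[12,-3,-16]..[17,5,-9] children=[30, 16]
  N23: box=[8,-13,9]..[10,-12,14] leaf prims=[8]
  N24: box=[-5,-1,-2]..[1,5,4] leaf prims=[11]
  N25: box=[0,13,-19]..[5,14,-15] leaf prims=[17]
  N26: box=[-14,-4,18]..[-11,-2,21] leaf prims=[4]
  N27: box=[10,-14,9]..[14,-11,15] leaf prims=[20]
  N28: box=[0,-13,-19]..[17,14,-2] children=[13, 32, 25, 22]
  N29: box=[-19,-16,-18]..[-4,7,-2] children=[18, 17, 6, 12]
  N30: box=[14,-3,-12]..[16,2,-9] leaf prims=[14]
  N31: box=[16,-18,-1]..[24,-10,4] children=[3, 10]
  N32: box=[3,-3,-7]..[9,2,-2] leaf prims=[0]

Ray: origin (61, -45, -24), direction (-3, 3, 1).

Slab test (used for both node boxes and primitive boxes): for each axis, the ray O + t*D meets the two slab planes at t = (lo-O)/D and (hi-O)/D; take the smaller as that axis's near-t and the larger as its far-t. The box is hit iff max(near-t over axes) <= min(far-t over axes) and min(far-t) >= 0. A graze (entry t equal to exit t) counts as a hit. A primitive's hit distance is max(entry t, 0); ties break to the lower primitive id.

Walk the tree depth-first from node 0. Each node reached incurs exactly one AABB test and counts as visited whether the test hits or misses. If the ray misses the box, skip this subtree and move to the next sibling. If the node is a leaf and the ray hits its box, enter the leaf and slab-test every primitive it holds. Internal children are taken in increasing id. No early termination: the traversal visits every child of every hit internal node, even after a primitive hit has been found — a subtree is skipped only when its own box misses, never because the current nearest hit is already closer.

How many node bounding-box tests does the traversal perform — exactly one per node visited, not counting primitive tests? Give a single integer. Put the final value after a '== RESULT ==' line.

Trace the traversal:
N0 x:[37/3,80/3] y:[9,59/3] z:[5,45] -> hit [37/3,59/3], descend [7, 14, 28, 29]
  N7 x:[37/3,56/3] y:[9,38/3] z:[22,42] -> miss, prune
  N14 x:[56/3,80/3] y:[31/3,50/3] z:[22,45] -> miss, prune
  N28 x:[44/3,61/3] y:[32/3,59/3] z:[5,22] -> hit [44/3,59/3], descend [13, 22, 25, 32]
    N13 x:[55/3,56/3] y:[32/3,35/3] z:[10,16] -> miss, prune
    N22 x:[44/3,49/3] y:[14,50/3] z:[8,15] -> hit [44/3,15], descend [16, 30]
      N16 x:[44/3,49/3] y:[47/3,50/3] z:[8,9] -> miss, prune
      N30 x:[15,47/3] y:[14,47/3] z:[12,15] -> hit [15,15] leaf, test {P14@t=15}
    N25 x:[56/3,61/3] y:[58/3,59/3] z:[5,9] -> miss, prune
    N32 x:[52/3,58/3] y:[14,47/3] z:[17,22] -> miss, prune
  N29 x:[65/3,80/3] y:[29/3,52/3] z:[6,22] -> miss, prune

Visited [0, 7, 14, 28, 13, 22, 16, 30, 25, 32, 29]. Tests: 11 box, 1 leaf. Nearest: P14.

== RESULT ==
11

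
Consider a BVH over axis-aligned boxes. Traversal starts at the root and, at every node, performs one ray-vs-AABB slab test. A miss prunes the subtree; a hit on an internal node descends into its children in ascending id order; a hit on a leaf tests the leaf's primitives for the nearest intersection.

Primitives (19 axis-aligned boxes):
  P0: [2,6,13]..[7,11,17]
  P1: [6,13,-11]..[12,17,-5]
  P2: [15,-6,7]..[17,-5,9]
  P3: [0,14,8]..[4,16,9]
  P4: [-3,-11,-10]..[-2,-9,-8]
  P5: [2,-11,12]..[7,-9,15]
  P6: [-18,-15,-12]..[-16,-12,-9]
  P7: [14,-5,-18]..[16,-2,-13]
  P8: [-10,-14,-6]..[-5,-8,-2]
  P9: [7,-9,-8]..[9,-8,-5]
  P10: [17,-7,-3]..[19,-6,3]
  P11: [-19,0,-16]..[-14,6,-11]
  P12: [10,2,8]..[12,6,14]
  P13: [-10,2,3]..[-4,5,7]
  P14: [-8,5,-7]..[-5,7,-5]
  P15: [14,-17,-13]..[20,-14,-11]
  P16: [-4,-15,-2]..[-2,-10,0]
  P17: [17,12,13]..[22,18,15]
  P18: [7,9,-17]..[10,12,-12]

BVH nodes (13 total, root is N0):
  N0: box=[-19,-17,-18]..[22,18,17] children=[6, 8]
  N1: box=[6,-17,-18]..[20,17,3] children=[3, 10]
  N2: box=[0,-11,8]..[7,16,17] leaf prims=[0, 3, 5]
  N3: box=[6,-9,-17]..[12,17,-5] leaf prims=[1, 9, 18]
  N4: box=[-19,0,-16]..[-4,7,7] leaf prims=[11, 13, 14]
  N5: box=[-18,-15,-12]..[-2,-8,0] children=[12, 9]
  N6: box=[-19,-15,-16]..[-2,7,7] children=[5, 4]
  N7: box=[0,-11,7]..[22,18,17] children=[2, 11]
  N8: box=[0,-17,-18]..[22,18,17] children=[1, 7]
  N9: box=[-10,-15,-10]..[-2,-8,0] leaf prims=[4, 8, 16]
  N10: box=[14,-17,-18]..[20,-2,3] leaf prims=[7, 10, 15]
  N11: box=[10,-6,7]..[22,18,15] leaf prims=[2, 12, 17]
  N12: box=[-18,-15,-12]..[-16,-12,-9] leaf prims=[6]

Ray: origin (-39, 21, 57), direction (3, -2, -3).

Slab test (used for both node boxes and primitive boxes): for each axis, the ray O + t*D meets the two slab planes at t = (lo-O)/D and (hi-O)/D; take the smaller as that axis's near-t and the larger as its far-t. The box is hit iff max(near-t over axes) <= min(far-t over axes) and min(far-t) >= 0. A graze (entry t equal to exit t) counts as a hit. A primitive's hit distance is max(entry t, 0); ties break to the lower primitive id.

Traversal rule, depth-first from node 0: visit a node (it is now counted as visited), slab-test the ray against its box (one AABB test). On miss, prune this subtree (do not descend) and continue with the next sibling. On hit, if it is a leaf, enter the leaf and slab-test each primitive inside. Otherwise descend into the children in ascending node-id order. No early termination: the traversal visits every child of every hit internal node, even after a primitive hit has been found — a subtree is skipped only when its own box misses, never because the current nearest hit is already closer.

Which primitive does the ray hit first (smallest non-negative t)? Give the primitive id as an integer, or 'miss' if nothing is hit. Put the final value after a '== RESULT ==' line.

Walk:
N0 x:[20/3,61/3] y:[3/2,19] z:[40/3,25] -> hit [40/3,19], descend [6, 8]
  N6 x:[20/3,37/3] y:[7,18] z:[50/3,73/3] -> miss, prune
  N8 x:[13,61/3] y:[3/2,19] z:[40/3,25] -> hit [40/3,19], descend [1, 7]
    N1 x:[15,59/3] y:[2,19] z:[18,25] -> hit [18,19], descend [3, 10]
      N3 x:[15,17] y:[2,15] z:[62/3,74/3] -> miss, prune
      N10 x:[53/3,59/3] y:[23/2,19] z:[18,25] -> hit [18,19] leaf, test {P7(miss), P10(miss), P15(miss)}
    N7 x:[13,61/3] y:[3/2,16] z:[40/3,50/3] -> hit [40/3,16], descend [2, 11]
      N2 x:[13,46/3] y:[5/2,16] z:[40/3,49/3] -> hit [40/3,46/3] leaf, test {P0(miss), P3(miss), P5@t=15}
      N11 x:[49/3,61/3] y:[3/2,27/2] z:[14,50/3] -> miss, prune

Visited [0, 6, 8, 1, 3, 10, 7, 2, 11]. Tests: 9 box, 2 leaf. Nearest: P5.

== RESULT ==
5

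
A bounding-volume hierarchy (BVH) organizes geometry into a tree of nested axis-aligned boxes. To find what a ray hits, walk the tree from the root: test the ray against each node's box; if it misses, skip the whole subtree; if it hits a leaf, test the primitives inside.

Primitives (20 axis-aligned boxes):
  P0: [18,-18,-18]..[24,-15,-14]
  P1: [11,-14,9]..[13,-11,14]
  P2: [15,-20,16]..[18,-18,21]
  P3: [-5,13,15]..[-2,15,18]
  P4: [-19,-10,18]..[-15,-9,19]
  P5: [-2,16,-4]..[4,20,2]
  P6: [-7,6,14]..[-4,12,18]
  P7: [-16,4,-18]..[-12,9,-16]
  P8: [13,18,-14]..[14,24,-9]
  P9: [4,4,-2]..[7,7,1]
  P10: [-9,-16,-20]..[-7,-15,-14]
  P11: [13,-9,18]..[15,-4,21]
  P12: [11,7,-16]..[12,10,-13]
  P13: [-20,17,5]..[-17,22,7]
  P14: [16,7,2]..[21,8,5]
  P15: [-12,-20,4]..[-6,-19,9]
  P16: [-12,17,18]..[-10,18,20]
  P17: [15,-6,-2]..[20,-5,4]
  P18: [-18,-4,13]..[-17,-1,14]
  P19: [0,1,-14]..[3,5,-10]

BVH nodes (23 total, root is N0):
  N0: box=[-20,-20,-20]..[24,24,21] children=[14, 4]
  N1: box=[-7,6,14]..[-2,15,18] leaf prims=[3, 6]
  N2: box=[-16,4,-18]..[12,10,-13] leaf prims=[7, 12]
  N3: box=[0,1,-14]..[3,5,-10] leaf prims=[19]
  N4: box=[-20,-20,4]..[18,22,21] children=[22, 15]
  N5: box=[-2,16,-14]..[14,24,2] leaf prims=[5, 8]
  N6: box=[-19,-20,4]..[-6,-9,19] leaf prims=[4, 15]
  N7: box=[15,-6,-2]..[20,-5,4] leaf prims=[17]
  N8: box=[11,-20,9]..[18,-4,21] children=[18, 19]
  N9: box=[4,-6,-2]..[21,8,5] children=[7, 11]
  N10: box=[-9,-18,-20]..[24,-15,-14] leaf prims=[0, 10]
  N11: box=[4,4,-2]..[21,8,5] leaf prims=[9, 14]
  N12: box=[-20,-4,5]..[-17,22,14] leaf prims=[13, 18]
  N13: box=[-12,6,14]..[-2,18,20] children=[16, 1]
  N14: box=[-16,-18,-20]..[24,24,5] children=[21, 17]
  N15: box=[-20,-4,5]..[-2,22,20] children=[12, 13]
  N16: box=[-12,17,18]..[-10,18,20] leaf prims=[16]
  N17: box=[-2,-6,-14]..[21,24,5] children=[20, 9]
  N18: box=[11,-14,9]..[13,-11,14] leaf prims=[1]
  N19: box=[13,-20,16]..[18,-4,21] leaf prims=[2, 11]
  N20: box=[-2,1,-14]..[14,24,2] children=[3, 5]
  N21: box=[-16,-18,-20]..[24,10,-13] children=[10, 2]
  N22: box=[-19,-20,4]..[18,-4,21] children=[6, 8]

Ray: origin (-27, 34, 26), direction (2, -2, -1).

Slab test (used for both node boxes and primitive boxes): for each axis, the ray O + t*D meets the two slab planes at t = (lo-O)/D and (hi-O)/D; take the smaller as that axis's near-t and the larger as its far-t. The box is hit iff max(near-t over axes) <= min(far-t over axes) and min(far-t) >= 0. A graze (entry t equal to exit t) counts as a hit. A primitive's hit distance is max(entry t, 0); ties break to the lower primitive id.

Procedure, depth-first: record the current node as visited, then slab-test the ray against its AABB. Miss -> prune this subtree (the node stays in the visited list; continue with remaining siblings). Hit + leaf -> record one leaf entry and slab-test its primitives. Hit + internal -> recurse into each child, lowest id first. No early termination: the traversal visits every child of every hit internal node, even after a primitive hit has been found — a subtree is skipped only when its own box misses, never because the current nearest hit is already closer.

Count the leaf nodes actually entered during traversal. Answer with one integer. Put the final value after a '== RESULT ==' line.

Traverse from the root:
N0 x:[7/2,51/2] y:[5,27] z:[5,46] -> hit [5,51/2], descend [4, 14]
  N4 x:[7/2,45/2] y:[6,27] z:[5,22] -> hit [6,22], descend [15, 22]
    N15 x:[7/2,25/2] y:[6,19] z:[6,21] -> hit [6,25/2], descend [12, 13]
      N12 x:[7/2,5] y:[6,19] z:[12,21] -> miss, prune
      N13 x:[15/2,25/2] y:[8,14] z:[6,12] -> hit [8,12], descend [1, 16]
        N1 x:[10,25/2] y:[19/2,14] z:[8,12] -> hit [10,12] leaf, test {P3(miss), P6@t=11}
        N16 x:[15/2,17/2] y:[8,17/2] z:[6,8] -> hit [8,8] leaf, test {P16@t=8}
    N22 x:[4,45/2] y:[19,27] z:[5,22] -> hit [19,22], descend [6, 8]
      N6 x:[4,21/2] y:[43/2,27] z:[7,22] -> miss, prune
      N8 x:[19,45/2] y:[19,27] z:[5,17] -> miss, prune
  N14 x:[11/2,51/2] y:[5,26] z:[21,46] -> hit [21,51/2], descend [17, 21]
    N17 x:[25/2,24] y:[5,20] z:[21,40] -> miss, prune
    N21 x:[11/2,51/2] y:[12,26] z:[39,46] -> miss, prune

Visited [0, 4, 15, 12, 13, 1, 16, 22, 6, 8, 14, 17, 21]. Tests: 13 box, 2 leaf. Nearest: P16.

== RESULT ==
2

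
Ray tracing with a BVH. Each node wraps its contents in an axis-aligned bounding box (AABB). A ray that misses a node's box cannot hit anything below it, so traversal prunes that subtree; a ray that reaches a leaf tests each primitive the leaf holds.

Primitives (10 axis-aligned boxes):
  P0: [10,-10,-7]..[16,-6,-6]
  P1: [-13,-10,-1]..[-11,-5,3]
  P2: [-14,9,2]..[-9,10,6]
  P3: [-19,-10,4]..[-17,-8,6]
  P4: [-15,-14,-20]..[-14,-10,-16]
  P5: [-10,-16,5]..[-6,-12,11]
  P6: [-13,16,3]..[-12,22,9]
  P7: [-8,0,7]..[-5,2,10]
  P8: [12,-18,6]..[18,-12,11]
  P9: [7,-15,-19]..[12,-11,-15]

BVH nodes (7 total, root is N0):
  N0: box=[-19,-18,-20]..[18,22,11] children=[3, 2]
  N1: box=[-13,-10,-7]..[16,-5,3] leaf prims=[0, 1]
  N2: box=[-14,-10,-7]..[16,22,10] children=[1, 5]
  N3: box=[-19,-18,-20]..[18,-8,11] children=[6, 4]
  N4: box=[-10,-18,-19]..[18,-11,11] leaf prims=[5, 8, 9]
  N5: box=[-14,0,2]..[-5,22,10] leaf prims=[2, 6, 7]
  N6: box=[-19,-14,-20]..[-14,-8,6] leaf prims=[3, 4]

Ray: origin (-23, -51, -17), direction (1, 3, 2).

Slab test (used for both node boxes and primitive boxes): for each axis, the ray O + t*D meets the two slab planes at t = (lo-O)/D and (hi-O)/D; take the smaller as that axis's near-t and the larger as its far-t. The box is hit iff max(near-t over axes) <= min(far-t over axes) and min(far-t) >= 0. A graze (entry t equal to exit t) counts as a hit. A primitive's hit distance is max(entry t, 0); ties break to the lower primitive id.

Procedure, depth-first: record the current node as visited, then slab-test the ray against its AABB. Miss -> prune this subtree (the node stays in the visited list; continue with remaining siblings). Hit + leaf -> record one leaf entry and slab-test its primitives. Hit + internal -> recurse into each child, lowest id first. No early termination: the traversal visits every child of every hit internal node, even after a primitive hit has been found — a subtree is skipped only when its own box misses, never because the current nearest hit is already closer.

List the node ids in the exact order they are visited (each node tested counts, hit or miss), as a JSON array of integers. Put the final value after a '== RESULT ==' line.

Traverse from the root:
N0 x:[4,41] y:[11,73/3] z:[-3/2,14] -> hit [11,14], descend [2, 3]
  N2 x:[9,39] y:[41/3,73/3] z:[5,27/2] -> miss, prune
  N3 x:[4,41] y:[11,43/3] z:[-3/2,14] -> hit [11,14], descend [4, 6]
    N4 x:[13,41] y:[11,40/3] z:[-1,14] -> hit [13,40/3] leaf, test {P5@t=13, P8(miss), P9(miss)}
    N6 x:[4,9] y:[37/3,43/3] z:[-3/2,23/2] -> miss, prune

Summary -> nodes [0, 2, 3, 4, 6]; box-tests=5; leaf-entries=1; first=P5

== RESULT ==
[0, 2, 3, 4, 6]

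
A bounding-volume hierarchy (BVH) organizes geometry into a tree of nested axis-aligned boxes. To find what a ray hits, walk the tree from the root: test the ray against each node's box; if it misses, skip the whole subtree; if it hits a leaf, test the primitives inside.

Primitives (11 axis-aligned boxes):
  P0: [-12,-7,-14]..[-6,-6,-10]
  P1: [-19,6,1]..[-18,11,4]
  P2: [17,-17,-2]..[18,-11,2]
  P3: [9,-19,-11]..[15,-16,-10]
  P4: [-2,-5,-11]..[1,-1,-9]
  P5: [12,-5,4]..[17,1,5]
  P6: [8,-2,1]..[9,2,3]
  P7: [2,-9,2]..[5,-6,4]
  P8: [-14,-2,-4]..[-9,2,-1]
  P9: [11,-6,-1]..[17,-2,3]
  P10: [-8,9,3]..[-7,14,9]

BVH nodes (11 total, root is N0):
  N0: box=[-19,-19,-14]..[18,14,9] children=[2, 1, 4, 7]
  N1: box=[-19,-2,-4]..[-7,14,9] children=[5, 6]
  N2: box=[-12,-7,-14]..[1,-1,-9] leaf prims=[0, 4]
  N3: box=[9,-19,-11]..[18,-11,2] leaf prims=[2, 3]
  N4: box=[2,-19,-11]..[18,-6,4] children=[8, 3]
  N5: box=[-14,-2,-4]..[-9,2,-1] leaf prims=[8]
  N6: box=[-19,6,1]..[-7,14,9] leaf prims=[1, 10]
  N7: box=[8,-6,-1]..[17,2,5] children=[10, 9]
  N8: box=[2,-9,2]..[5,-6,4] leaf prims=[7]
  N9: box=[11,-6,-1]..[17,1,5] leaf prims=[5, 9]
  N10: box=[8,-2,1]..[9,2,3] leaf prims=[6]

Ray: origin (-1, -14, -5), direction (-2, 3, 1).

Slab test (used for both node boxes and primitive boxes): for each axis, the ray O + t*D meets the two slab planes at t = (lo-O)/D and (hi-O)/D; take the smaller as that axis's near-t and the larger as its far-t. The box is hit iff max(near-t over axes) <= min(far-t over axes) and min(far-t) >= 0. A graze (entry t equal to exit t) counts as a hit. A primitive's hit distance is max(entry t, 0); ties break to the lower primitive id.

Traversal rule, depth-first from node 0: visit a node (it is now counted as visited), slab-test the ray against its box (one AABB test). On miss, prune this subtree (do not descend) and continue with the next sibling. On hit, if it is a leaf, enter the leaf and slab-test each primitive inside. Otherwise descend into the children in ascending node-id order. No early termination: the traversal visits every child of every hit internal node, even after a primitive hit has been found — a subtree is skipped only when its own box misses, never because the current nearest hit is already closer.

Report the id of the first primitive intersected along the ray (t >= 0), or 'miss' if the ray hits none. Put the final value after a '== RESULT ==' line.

Traverse from the root:
N0 x:[-19/2,9] y:[-5/3,28/3] z:[-9,14] -> hit [-5/3,9], descend [1, 2, 4, 7]
  N1 x:[3,9] y:[4,28/3] z:[1,14] -> hit [4,9], descend [5, 6]
    N5 x:[4,13/2] y:[4,16/3] z:[1,4] -> hit [4,4] leaf, test {P8@t=4}
    N6 x:[3,9] y:[20/3,28/3] z:[6,14] -> hit [20/3,9] leaf, test {P1(miss), P10(miss)}
  N2 x:[-1,11/2] y:[7/3,13/3] z:[-9,-4] -> miss, prune
  N4 x:[-19/2,-3/2] y:[-5/3,8/3] z:[-6,9] -> miss, prune
  N7 x:[-9,-9/2] y:[8/3,16/3] z:[4,10] -> miss, prune

Visited [0, 1, 5, 6, 2, 4, 7]. Tests: 7 box, 2 leaf. Nearest: P8.

== RESULT ==
8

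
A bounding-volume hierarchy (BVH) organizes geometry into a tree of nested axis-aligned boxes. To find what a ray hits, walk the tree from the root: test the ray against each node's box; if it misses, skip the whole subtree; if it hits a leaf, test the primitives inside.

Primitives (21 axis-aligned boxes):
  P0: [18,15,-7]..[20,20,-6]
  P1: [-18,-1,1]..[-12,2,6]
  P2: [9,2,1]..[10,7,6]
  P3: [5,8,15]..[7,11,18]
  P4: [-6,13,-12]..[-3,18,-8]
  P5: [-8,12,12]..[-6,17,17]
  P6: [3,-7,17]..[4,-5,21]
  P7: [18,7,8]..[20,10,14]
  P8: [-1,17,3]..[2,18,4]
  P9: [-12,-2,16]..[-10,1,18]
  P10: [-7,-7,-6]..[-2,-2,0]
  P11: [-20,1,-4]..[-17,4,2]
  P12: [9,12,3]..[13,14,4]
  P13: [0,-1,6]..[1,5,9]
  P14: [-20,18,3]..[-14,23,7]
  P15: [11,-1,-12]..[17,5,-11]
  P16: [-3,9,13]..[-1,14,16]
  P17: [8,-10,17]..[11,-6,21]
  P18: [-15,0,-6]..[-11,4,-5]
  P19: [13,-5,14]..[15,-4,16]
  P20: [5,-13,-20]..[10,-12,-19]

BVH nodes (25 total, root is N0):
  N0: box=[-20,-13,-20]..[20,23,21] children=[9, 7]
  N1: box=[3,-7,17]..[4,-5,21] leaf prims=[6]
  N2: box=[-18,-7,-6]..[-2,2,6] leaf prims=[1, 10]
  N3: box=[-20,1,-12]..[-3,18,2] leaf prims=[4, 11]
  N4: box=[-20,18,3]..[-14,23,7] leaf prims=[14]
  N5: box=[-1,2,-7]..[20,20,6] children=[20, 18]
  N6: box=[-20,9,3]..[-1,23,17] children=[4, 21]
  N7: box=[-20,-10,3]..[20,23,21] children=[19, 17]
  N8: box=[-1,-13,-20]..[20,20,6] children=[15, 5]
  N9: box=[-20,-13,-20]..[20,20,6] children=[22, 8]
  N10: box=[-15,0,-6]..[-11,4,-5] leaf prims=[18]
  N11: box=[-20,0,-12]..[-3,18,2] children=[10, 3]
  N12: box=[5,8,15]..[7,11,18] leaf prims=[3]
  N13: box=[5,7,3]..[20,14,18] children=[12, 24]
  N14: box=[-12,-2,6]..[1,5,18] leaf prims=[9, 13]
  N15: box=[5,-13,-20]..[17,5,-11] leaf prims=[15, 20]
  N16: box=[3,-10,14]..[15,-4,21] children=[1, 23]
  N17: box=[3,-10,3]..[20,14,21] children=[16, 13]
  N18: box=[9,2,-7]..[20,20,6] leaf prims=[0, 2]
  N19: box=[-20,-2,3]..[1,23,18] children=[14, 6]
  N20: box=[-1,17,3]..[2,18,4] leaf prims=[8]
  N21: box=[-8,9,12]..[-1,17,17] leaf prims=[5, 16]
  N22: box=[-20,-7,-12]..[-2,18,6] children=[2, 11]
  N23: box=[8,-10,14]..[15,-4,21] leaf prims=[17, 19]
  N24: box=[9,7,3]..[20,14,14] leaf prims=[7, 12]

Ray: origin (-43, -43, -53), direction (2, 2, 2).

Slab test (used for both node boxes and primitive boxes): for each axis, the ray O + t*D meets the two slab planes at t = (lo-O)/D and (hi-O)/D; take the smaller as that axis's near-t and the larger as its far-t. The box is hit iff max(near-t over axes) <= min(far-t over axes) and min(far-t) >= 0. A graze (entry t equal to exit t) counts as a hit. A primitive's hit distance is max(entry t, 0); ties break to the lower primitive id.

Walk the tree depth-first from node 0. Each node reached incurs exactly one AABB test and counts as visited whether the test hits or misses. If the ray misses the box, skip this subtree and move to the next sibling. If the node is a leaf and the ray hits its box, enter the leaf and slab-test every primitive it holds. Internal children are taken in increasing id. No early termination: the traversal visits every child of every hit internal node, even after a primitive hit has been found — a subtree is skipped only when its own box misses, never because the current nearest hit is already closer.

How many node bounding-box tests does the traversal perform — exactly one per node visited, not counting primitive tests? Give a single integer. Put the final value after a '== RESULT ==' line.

Walk:
N0 x:[23/2,63/2] y:[15,33] z:[33/2,37] -> hit [33/2,63/2], descend [7, 9]
  N7 x:[23/2,63/2] y:[33/2,33] z:[28,37] -> hit [28,63/2], descend [17, 19]
    N17 x:[23,63/2] y:[33/2,57/2] z:[28,37] -> hit [28,57/2], descend [13, 16]
      N13 x:[24,63/2] y:[25,57/2] z:[28,71/2] -> hit [28,57/2], descend [12, 24]
        N12 x:[24,25] y:[51/2,27] z:[34,71/2] -> miss, prune
        N24 x:[26,63/2] y:[25,57/2] z:[28,67/2] -> hit [28,57/2] leaf, test {P7(miss), P12@t=28}
      N16 x:[23,29] y:[33/2,39/2] z:[67/2,37] -> miss, prune
    N19 x:[23/2,22] y:[41/2,33] z:[28,71/2] -> miss, prune
  N9 x:[23/2,63/2] y:[15,63/2] z:[33/2,59/2] -> hit [33/2,59/2], descend [8, 22]
    N8 x:[21,63/2] y:[15,63/2] z:[33/2,59/2] -> hit [21,59/2], descend [5, 15]
      N5 x:[21,63/2] y:[45/2,63/2] z:[23,59/2] -> hit [23,59/2], descend [18, 20]
        N18 x:[26,63/2] y:[45/2,63/2] z:[23,59/2] -> hit [26,59/2] leaf, test {P0(miss), P2(miss)}
        N20 x:[21,45/2] y:[30,61/2] z:[28,57/2] -> miss, prune
      N15 x:[24,30] y:[15,24] z:[33/2,21] -> miss, prune
    N22 x:[23/2,41/2] y:[18,61/2] z:[41/2,59/2] -> hit [41/2,41/2], descend [2, 11]
      N2 x:[25/2,41/2] y:[18,45/2] z:[47/2,59/2] -> miss, prune
      N11 x:[23/2,20] y:[43/2,61/2] z:[41/2,55/2] -> miss, prune

17 AABB tests over nodes [0, 7, 17, 13, 12, 24, 16, 19, 9, 8, 5, 18, 20, 15, 22, 2, 11]; 2 leaves entered; closest P12.

== RESULT ==
17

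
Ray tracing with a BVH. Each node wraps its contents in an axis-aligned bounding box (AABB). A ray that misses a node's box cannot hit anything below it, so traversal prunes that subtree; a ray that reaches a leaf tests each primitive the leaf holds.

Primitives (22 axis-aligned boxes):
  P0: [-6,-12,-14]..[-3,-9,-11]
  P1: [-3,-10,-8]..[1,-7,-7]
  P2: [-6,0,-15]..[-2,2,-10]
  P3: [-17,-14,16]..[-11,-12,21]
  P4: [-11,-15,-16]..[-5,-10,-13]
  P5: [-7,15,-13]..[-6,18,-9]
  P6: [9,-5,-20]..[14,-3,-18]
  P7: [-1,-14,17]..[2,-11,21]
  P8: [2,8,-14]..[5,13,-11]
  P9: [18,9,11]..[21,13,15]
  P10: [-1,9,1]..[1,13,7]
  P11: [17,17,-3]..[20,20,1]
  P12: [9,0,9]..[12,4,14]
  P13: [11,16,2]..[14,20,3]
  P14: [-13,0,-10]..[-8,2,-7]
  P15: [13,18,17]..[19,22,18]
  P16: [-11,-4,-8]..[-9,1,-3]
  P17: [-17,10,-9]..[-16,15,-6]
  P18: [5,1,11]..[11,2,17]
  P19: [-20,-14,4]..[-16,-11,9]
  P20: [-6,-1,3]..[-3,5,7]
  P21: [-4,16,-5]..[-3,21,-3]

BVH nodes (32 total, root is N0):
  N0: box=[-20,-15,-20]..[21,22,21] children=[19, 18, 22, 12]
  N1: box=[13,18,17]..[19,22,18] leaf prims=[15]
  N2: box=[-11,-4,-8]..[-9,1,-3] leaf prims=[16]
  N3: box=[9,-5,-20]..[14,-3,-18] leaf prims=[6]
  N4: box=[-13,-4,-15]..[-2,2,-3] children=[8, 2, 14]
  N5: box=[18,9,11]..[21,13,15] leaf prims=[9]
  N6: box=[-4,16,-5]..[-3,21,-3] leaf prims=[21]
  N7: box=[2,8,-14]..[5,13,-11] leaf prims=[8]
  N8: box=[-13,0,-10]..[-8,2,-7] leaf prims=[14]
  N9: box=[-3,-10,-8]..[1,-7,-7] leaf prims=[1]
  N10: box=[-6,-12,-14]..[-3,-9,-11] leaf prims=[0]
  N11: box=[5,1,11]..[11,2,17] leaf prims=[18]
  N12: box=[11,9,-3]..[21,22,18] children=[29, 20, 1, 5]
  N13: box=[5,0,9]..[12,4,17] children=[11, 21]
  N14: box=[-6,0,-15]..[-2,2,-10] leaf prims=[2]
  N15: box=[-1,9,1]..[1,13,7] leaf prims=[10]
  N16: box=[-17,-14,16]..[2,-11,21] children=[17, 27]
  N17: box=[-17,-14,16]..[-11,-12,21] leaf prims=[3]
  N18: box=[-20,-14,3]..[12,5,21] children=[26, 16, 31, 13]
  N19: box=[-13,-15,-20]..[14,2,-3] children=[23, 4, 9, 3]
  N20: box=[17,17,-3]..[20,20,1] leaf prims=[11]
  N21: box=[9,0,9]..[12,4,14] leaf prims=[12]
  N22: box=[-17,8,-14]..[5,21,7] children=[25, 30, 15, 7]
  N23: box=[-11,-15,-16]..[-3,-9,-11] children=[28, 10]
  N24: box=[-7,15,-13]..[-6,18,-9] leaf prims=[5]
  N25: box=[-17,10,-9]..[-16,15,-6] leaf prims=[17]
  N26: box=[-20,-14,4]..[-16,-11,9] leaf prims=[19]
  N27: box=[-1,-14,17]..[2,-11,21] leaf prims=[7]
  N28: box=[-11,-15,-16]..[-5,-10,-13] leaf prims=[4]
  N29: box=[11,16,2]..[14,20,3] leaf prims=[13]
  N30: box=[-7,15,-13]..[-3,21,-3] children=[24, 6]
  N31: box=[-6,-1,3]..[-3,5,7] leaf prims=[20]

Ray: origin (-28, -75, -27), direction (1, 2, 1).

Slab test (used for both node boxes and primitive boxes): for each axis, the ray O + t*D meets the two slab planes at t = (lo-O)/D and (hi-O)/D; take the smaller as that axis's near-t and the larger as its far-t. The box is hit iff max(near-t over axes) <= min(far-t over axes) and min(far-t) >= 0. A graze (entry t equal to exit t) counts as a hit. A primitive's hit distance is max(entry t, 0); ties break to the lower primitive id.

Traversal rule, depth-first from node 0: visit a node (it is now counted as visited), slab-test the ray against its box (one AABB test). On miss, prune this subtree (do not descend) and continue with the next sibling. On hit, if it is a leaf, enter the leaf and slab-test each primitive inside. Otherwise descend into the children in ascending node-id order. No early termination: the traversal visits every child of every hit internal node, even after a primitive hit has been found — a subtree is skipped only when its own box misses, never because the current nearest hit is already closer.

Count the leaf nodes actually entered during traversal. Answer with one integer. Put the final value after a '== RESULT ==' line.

Trace the traversal:
N0 x:[8,49] y:[30,97/2] z:[7,48] -> hit [30,48], descend [12, 18, 19, 22]
  N12 x:[39,49] y:[42,97/2] z:[24,45] -> hit [42,45], descend [1, 5, 20, 29]
    N1 x:[41,47] y:[93/2,97/2] z:[44,45] -> miss, prune
    N5 x:[46,49] y:[42,44] z:[38,42] -> miss, prune
    N20 x:[45,48] y:[46,95/2] z:[24,28] -> miss, prune
    N29 x:[39,42] y:[91/2,95/2] z:[29,30] -> miss, prune
  N18 x:[8,40] y:[61/2,40] z:[30,48] -> hit [61/2,40], descend [13, 16, 26, 31]
    N13 x:[33,40] y:[75/2,79/2] z:[36,44] -> hit [75/2,79/2], descend [11, 21]
      N11 x:[33,39] y:[38,77/2] z:[38,44] -> hit [38,77/2] leaf, test {P18@t=38}
      N21 x:[37,40] y:[75/2,79/2] z:[36,41] -> hit [75/2,79/2] leaf, test {P12@t=75/2}
    N16 x:[11,30] y:[61/2,32] z:[43,48] -> miss, prune
    N26 x:[8,12] y:[61/2,32] z:[31,36] -> miss, prune
    N31 x:[22,25] y:[37,40] z:[30,34] -> miss, prune
  N19 x:[15,42] y:[30,77/2] z:[7,24] -> miss, prune
  N22 x:[11,33] y:[83/2,48] z:[13,34] -> miss, prune

Summary -> nodes [0, 12, 1, 5, 20, 29, 18, 13, 11, 21, 16, 26, 31, 19, 22]; box-tests=15; leaf-entries=2; first=P12

== RESULT ==
2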